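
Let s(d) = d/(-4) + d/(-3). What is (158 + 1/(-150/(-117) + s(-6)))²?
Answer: 3482416144/139129 ≈ 25030.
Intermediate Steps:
s(d) = -7*d/12 (s(d) = d*(-¼) + d*(-⅓) = -d/4 - d/3 = -7*d/12)
(158 + 1/(-150/(-117) + s(-6)))² = (158 + 1/(-150/(-117) - 7/12*(-6)))² = (158 + 1/(-150*(-1/117) + 7/2))² = (158 + 1/(50/39 + 7/2))² = (158 + 1/(373/78))² = (158 + 78/373)² = (59012/373)² = 3482416144/139129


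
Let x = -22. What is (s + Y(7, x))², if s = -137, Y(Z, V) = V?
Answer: 25281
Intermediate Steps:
(s + Y(7, x))² = (-137 - 22)² = (-159)² = 25281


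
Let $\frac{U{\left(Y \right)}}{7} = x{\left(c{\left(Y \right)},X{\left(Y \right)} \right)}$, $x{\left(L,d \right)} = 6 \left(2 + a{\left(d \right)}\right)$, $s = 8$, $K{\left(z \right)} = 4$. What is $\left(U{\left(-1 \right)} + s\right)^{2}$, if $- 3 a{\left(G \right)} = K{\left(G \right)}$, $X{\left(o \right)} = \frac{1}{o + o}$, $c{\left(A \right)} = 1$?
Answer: $1296$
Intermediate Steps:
$X{\left(o \right)} = \frac{1}{2 o}$
$a{\left(G \right)} = - \frac{4}{3}$ ($a{\left(G \right)} = \left(- \frac{1}{3}\right) 4 = - \frac{4}{3}$)
$x{\left(L,d \right)} = 4$ ($x{\left(L,d \right)} = 6 \left(2 - \frac{4}{3}\right) = 6 \cdot \frac{2}{3} = 4$)
$U{\left(Y \right)} = 28$ ($U{\left(Y \right)} = 7 \cdot 4 = 28$)
$\left(U{\left(-1 \right)} + s\right)^{2} = \left(28 + 8\right)^{2} = 36^{2} = 1296$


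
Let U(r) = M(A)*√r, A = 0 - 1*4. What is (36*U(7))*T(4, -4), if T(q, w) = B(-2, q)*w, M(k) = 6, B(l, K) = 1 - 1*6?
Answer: 4320*√7 ≈ 11430.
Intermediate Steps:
A = -4 (A = 0 - 4 = -4)
B(l, K) = -5 (B(l, K) = 1 - 6 = -5)
U(r) = 6*√r
T(q, w) = -5*w
(36*U(7))*T(4, -4) = (36*(6*√7))*(-5*(-4)) = (216*√7)*20 = 4320*√7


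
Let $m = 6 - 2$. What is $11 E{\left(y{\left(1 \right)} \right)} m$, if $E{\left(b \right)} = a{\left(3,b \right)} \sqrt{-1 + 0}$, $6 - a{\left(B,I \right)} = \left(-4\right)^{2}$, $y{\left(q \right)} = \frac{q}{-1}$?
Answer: $- 440 i \approx - 440.0 i$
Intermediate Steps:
$m = 4$ ($m = 6 - 2 = 4$)
$y{\left(q \right)} = - q$ ($y{\left(q \right)} = q \left(-1\right) = - q$)
$a{\left(B,I \right)} = -10$ ($a{\left(B,I \right)} = 6 - \left(-4\right)^{2} = 6 - 16 = -10$)
$E{\left(b \right)} = - 10 i$ ($E{\left(b \right)} = - 10 \sqrt{-1 + 0} = - 10 \sqrt{-1} = - 10 i$)
$11 E{\left(y{\left(1 \right)} \right)} m = 11 \left(- 10 i\right) 4 = - 110 i 4 = - 440 i$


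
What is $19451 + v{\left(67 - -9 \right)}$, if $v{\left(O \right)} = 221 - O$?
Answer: $19596$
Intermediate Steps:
$19451 + v{\left(67 - -9 \right)} = 19451 + \left(221 - \left(67 - -9\right)\right) = 19451 + \left(221 - \left(67 + 9\right)\right) = 19451 + \left(221 - 76\right) = 19451 + 145 = 19596$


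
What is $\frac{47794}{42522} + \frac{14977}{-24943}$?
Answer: $\frac{277636874}{530313123} \approx 0.52353$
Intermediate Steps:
$\frac{47794}{42522} + \frac{14977}{-24943} = 47794 \cdot \frac{1}{42522} + 14977 \left(- \frac{1}{24943}\right) = \frac{23897}{21261} - \frac{14977}{24943} = \frac{277636874}{530313123}$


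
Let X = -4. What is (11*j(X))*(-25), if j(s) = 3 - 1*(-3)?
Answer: -1650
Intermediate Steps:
j(s) = 6 (j(s) = 3 + 3 = 6)
(11*j(X))*(-25) = (11*6)*(-25) = 66*(-25) = -1650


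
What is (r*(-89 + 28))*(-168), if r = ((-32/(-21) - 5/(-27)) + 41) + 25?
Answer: 6244936/9 ≈ 6.9388e+5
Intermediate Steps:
r = 12797/189 (r = ((-32*(-1/21) - 5*(-1/27)) + 41) + 25 = ((32/21 + 5/27) + 41) + 25 = (323/189 + 41) + 25 = 8072/189 + 25 = 12797/189 ≈ 67.709)
(r*(-89 + 28))*(-168) = (12797*(-89 + 28)/189)*(-168) = ((12797/189)*(-61))*(-168) = -780617/189*(-168) = 6244936/9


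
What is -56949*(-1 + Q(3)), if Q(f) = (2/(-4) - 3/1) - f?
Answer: 854235/2 ≈ 4.2712e+5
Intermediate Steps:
Q(f) = -7/2 - f (Q(f) = (2*(-1/4) - 3*1) - f = (-1/2 - 3) - f = -7/2 - f)
-56949*(-1 + Q(3)) = -56949*(-1 + (-7/2 - 1*3)) = -56949*(-1 + (-7/2 - 3)) = -56949*(-1 - 13/2) = -56949*(-15)/2 = -18983*(-45/2) = 854235/2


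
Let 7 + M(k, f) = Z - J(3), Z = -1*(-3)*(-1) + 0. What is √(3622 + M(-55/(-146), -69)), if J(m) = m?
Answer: 3*√401 ≈ 60.075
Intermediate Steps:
Z = -3 (Z = 3*(-1) + 0 = -3 + 0 = -3)
M(k, f) = -13 (M(k, f) = -7 + (-3 - 1*3) = -7 + (-3 - 3) = -7 - 6 = -13)
√(3622 + M(-55/(-146), -69)) = √(3622 - 13) = √3609 = 3*√401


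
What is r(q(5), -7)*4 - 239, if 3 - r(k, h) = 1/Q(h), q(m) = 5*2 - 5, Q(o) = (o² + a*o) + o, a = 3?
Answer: -4771/21 ≈ -227.19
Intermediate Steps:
Q(o) = o² + 4*o (Q(o) = (o² + 3*o) + o = o² + 4*o)
q(m) = 5 (q(m) = 10 - 5 = 5)
r(k, h) = 3 - 1/(h*(4 + h))
r(q(5), -7)*4 - 239 = ((-1 + 3*(-7)*(4 - 7))/((-7)*(4 - 7)))*4 - 239 = -⅐*(-1 + 3*(-7)*(-3))/(-3)*4 - 239 = -⅐*(-⅓)*(-1 + 63)*4 - 239 = -⅐*(-⅓)*62*4 - 239 = (62/21)*4 - 239 = 248/21 - 239 = -4771/21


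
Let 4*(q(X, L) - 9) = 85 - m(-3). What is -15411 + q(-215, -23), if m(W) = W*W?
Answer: -15383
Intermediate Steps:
m(W) = W²
q(X, L) = 28 (q(X, L) = 9 + (85 - 1*(-3)²)/4 = 9 + (85 - 1*9)/4 = 9 + (85 - 9)/4 = 9 + (¼)*76 = 9 + 19 = 28)
-15411 + q(-215, -23) = -15411 + 28 = -15383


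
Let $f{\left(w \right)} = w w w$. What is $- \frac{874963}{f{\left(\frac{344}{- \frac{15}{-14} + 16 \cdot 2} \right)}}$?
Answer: $- \frac{86842568769661}{111701610496} \approx -777.45$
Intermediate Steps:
$f{\left(w \right)} = w^{3}$ ($f{\left(w \right)} = w^{2} w = w^{3}$)
$- \frac{874963}{f{\left(\frac{344}{- \frac{15}{-14} + 16 \cdot 2} \right)}} = - \frac{874963}{\left(\frac{344}{- \frac{15}{-14} + 16 \cdot 2}\right)^{3}} = - \frac{874963}{\left(\frac{344}{\left(-15\right) \left(- \frac{1}{14}\right) + 32}\right)^{3}} = - \frac{874963}{\left(\frac{344}{\frac{15}{14} + 32}\right)^{3}} = - \frac{874963}{\left(\frac{344}{\frac{463}{14}}\right)^{3}} = - \frac{874963}{\left(344 \cdot \frac{14}{463}\right)^{3}} = - \frac{874963}{\left(\frac{4816}{463}\right)^{3}} = - \frac{874963}{\frac{111701610496}{99252847}} = \left(-874963\right) \frac{99252847}{111701610496} = - \frac{86842568769661}{111701610496}$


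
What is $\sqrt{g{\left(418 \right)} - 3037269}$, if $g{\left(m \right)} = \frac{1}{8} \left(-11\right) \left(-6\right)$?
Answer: $\frac{i \sqrt{12149043}}{2} \approx 1742.8 i$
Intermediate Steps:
$g{\left(m \right)} = \frac{33}{4}$ ($g{\left(m \right)} = \frac{1}{8} \left(-11\right) \left(-6\right) = \left(- \frac{11}{8}\right) \left(-6\right) = \frac{33}{4}$)
$\sqrt{g{\left(418 \right)} - 3037269} = \sqrt{\frac{33}{4} - 3037269} = \sqrt{- \frac{12149043}{4}} = \frac{i \sqrt{12149043}}{2}$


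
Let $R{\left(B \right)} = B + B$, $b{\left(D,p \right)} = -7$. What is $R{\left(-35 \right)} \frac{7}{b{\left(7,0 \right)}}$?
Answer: $70$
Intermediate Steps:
$R{\left(B \right)} = 2 B$
$R{\left(-35 \right)} \frac{7}{b{\left(7,0 \right)}} = 2 \left(-35\right) \frac{7}{-7} = - 70 \cdot 7 \left(- \frac{1}{7}\right) = \left(-70\right) \left(-1\right) = 70$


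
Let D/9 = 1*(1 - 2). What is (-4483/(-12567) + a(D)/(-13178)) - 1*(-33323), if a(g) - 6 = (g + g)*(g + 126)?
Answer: 2759319192886/82803963 ≈ 33324.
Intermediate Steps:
D = -9 (D = 9*(1*(1 - 2)) = 9*(1*(-1)) = 9*(-1) = -9)
a(g) = 6 + 2*g*(126 + g) (a(g) = 6 + (g + g)*(g + 126) = 6 + (2*g)*(126 + g) = 6 + 2*g*(126 + g))
(-4483/(-12567) + a(D)/(-13178)) - 1*(-33323) = (-4483/(-12567) + (6 + 2*(-9)**2 + 252*(-9))/(-13178)) - 1*(-33323) = (-4483*(-1/12567) + (6 + 2*81 - 2268)*(-1/13178)) + 33323 = (4483/12567 + (6 + 162 - 2268)*(-1/13178)) + 33323 = (4483/12567 - 2100*(-1/13178)) + 33323 = (4483/12567 + 1050/6589) + 33323 = 42733837/82803963 + 33323 = 2759319192886/82803963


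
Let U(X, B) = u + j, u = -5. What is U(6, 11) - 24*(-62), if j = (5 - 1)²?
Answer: 1499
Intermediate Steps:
j = 16 (j = 4² = 16)
U(X, B) = 11 (U(X, B) = -5 + 16 = 11)
U(6, 11) - 24*(-62) = 11 - 24*(-62) = 11 + 1488 = 1499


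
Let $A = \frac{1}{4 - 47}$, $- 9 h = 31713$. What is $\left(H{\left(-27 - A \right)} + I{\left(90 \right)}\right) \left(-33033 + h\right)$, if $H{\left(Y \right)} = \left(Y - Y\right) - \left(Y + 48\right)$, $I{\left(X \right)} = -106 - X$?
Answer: $\frac{1023440440}{129} \approx 7.9336 \cdot 10^{6}$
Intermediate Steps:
$h = - \frac{10571}{3}$ ($h = \left(- \frac{1}{9}\right) 31713 = - \frac{10571}{3} \approx -3523.7$)
$A = - \frac{1}{43}$ ($A = \frac{1}{-43} = - \frac{1}{43} \approx -0.023256$)
$H{\left(Y \right)} = -48 - Y$ ($H{\left(Y \right)} = 0 - \left(48 + Y\right) = -48 - Y$)
$\left(H{\left(-27 - A \right)} + I{\left(90 \right)}\right) \left(-33033 + h\right) = \left(\left(-48 - \left(-27 - - \frac{1}{43}\right)\right) - 196\right) \left(-33033 - \frac{10571}{3}\right) = \left(\left(-48 - \left(-27 + \frac{1}{43}\right)\right) - 196\right) \left(- \frac{109670}{3}\right) = \left(\left(-48 - - \frac{1160}{43}\right) - 196\right) \left(- \frac{109670}{3}\right) = \left(\left(-48 + \frac{1160}{43}\right) - 196\right) \left(- \frac{109670}{3}\right) = \left(- \frac{904}{43} - 196\right) \left(- \frac{109670}{3}\right) = \left(- \frac{9332}{43}\right) \left(- \frac{109670}{3}\right) = \frac{1023440440}{129}$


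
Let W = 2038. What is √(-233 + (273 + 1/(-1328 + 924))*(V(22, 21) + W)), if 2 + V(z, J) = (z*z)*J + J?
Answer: √13344279/2 ≈ 1826.5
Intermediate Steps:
V(z, J) = -2 + J + J*z² (V(z, J) = -2 + ((z*z)*J + J) = -2 + (z²*J + J) = -2 + (J*z² + J) = -2 + (J + J*z²) = -2 + J + J*z²)
√(-233 + (273 + 1/(-1328 + 924))*(V(22, 21) + W)) = √(-233 + (273 + 1/(-1328 + 924))*((-2 + 21 + 21*22²) + 2038)) = √(-233 + (273 + 1/(-404))*((-2 + 21 + 21*484) + 2038)) = √(-233 + (273 - 1/404)*((-2 + 21 + 10164) + 2038)) = √(-233 + 110291*(10183 + 2038)/404) = √(-233 + (110291/404)*12221) = √(-233 + 13345211/4) = √(13344279/4) = √13344279/2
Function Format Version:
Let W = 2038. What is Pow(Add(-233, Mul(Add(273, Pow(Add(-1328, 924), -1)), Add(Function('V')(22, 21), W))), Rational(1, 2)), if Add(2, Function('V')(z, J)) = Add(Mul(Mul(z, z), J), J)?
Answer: Mul(Rational(1, 2), Pow(13344279, Rational(1, 2))) ≈ 1826.5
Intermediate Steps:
Function('V')(z, J) = Add(-2, J, Mul(J, Pow(z, 2))) (Function('V')(z, J) = Add(-2, Add(Mul(Mul(z, z), J), J)) = Add(-2, Add(Mul(Pow(z, 2), J), J)) = Add(-2, Add(Mul(J, Pow(z, 2)), J)) = Add(-2, Add(J, Mul(J, Pow(z, 2)))) = Add(-2, J, Mul(J, Pow(z, 2))))
Pow(Add(-233, Mul(Add(273, Pow(Add(-1328, 924), -1)), Add(Function('V')(22, 21), W))), Rational(1, 2)) = Pow(Add(-233, Mul(Add(273, Pow(Add(-1328, 924), -1)), Add(Add(-2, 21, Mul(21, Pow(22, 2))), 2038))), Rational(1, 2)) = Pow(Add(-233, Mul(Add(273, Pow(-404, -1)), Add(Add(-2, 21, Mul(21, 484)), 2038))), Rational(1, 2)) = Pow(Add(-233, Mul(Add(273, Rational(-1, 404)), Add(Add(-2, 21, 10164), 2038))), Rational(1, 2)) = Pow(Add(-233, Mul(Rational(110291, 404), Add(10183, 2038))), Rational(1, 2)) = Pow(Add(-233, Mul(Rational(110291, 404), 12221)), Rational(1, 2)) = Pow(Add(-233, Rational(13345211, 4)), Rational(1, 2)) = Pow(Rational(13344279, 4), Rational(1, 2)) = Mul(Rational(1, 2), Pow(13344279, Rational(1, 2)))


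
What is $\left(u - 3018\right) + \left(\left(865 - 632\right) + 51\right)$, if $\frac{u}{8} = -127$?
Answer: $-3750$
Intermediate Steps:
$u = -1016$ ($u = 8 \left(-127\right) = -1016$)
$\left(u - 3018\right) + \left(\left(865 - 632\right) + 51\right) = \left(-1016 - 3018\right) + \left(\left(865 - 632\right) + 51\right) = -4034 + \left(233 + 51\right) = -4034 + 284 = -3750$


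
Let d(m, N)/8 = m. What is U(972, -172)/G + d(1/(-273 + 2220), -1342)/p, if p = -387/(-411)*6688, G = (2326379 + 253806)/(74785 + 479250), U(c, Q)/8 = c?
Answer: 180919503922443245/108353459261916 ≈ 1669.7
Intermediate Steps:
U(c, Q) = 8*c
G = 516037/110807 (G = 2580185/554035 = 2580185*(1/554035) = 516037/110807 ≈ 4.6571)
d(m, N) = 8*m
p = 862752/137 (p = -387*(-1/411)*6688 = (129/137)*6688 = 862752/137 ≈ 6297.5)
U(972, -172)/G + d(1/(-273 + 2220), -1342)/p = (8*972)/(516037/110807) + (8/(-273 + 2220))/(862752/137) = 7776*(110807/516037) + (8/1947)*(137/862752) = 861635232/516037 + (8*(1/1947))*(137/862752) = 861635232/516037 + (8/1947)*(137/862752) = 861635232/516037 + 137/209972268 = 180919503922443245/108353459261916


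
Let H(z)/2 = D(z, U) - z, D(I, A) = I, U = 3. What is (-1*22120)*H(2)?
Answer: 0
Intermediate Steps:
H(z) = 0 (H(z) = 2*(z - z) = 2*0 = 0)
(-1*22120)*H(2) = -1*22120*0 = -22120*0 = 0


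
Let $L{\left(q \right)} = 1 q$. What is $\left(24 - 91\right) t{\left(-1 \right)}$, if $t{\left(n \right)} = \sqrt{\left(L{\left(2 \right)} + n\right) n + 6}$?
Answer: $- 67 \sqrt{5} \approx -149.82$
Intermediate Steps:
$L{\left(q \right)} = q$
$t{\left(n \right)} = \sqrt{6 + n \left(2 + n\right)}$ ($t{\left(n \right)} = \sqrt{\left(2 + n\right) n + 6} = \sqrt{n \left(2 + n\right) + 6} = \sqrt{6 + n \left(2 + n\right)}$)
$\left(24 - 91\right) t{\left(-1 \right)} = \left(24 - 91\right) \sqrt{6 + \left(-1\right)^{2} + 2 \left(-1\right)} = - 67 \sqrt{6 + 1 - 2} = - 67 \sqrt{5}$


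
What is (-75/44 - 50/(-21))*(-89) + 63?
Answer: 2587/924 ≈ 2.7998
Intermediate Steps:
(-75/44 - 50/(-21))*(-89) + 63 = (-75*1/44 - 50*(-1/21))*(-89) + 63 = (-75/44 + 50/21)*(-89) + 63 = (625/924)*(-89) + 63 = -55625/924 + 63 = 2587/924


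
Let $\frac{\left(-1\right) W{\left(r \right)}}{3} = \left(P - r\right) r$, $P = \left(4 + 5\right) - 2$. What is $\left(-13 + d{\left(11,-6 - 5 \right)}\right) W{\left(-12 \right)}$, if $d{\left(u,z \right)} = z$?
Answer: $-16416$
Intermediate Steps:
$P = 7$ ($P = 9 - 2 = 7$)
$W{\left(r \right)} = - 3 r \left(7 - r\right)$ ($W{\left(r \right)} = - 3 \left(7 - r\right) r = - 3 r \left(7 - r\right)$)
$\left(-13 + d{\left(11,-6 - 5 \right)}\right) W{\left(-12 \right)} = \left(-13 - 11\right) 3 \left(-12\right) \left(-7 - 12\right) = \left(-13 - 11\right) 3 \left(-12\right) \left(-19\right) = \left(-24\right) 684 = -16416$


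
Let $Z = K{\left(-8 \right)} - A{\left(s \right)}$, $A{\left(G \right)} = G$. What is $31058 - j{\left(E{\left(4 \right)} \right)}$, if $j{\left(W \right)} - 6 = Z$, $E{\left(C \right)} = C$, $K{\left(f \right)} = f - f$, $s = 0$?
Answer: $31052$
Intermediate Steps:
$K{\left(f \right)} = 0$
$Z = 0$ ($Z = 0 - 0 = 0 + 0 = 0$)
$j{\left(W \right)} = 6$ ($j{\left(W \right)} = 6 + 0 = 6$)
$31058 - j{\left(E{\left(4 \right)} \right)} = 31058 - 6 = 31052$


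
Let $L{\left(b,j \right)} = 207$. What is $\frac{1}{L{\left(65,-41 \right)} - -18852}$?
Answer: $\frac{1}{19059} \approx 5.2469 \cdot 10^{-5}$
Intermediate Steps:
$\frac{1}{L{\left(65,-41 \right)} - -18852} = \frac{1}{207 - -18852} = \frac{1}{207 + 18852} = \frac{1}{19059}$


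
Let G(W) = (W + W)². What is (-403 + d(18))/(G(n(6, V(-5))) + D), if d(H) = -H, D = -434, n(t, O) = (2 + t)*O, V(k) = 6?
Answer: -421/8782 ≈ -0.047939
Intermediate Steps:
n(t, O) = O*(2 + t)
G(W) = 4*W² (G(W) = (2*W)² = 4*W²)
(-403 + d(18))/(G(n(6, V(-5))) + D) = (-403 - 1*18)/(4*(6*(2 + 6))² - 434) = (-403 - 18)/(4*(6*8)² - 434) = -421/(4*48² - 434) = -421/(4*2304 - 434) = -421/(9216 - 434) = -421/8782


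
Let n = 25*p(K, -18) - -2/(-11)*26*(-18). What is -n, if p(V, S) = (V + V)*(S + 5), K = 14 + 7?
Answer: 149214/11 ≈ 13565.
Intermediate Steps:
K = 21
p(V, S) = 2*V*(5 + S) (p(V, S) = (2*V)*(5 + S) = 2*V*(5 + S))
n = -149214/11 (n = 25*(2*21*(5 - 18)) - -2/(-11)*26*(-18) = 25*(2*21*(-13)) - -2*(-1/11)*26*(-18) = 25*(-546) - (2/11)*26*(-18) = -13650 - 52*(-18)/11 = -13650 - 1*(-936/11) = -13650 + 936/11 = -149214/11 ≈ -13565.)
-n = -1*(-149214/11) = 149214/11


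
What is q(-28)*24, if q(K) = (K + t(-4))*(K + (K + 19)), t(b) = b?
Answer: 28416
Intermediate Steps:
q(K) = (-4 + K)*(19 + 2*K) (q(K) = (K - 4)*(K + (K + 19)) = (-4 + K)*(K + (19 + K)) = (-4 + K)*(19 + 2*K))
q(-28)*24 = (-76 + 2*(-28)² + 11*(-28))*24 = (-76 + 2*784 - 308)*24 = (-76 + 1568 - 308)*24 = 1184*24 = 28416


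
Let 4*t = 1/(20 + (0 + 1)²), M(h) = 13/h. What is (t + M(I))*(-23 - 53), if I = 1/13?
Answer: -269743/21 ≈ -12845.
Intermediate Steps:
I = 1/13 ≈ 0.076923
t = 1/84 (t = 1/(4*(20 + (0 + 1)²)) = 1/(4*(20 + 1²)) = 1/(4*(20 + 1)) = (¼)/21 = (¼)*(1/21) = 1/84 ≈ 0.011905)
(t + M(I))*(-23 - 53) = (1/84 + 13/(1/13))*(-23 - 53) = (1/84 + 13*13)*(-76) = (1/84 + 169)*(-76) = (14197/84)*(-76) = -269743/21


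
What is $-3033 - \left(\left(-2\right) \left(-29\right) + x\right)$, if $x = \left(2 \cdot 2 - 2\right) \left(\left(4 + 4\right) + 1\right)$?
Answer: $-3109$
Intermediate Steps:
$x = 18$ ($x = \left(4 - 2\right) \left(8 + 1\right) = 2 \cdot 9 = 18$)
$-3033 - \left(\left(-2\right) \left(-29\right) + x\right) = -3033 - \left(\left(-2\right) \left(-29\right) + 18\right) = -3033 - \left(58 + 18\right) = -3033 - 76 = -3109$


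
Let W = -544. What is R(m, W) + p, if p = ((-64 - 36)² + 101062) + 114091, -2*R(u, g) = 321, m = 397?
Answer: 449985/2 ≈ 2.2499e+5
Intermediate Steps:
R(u, g) = -321/2 (R(u, g) = -½*321 = -321/2)
p = 225153 (p = ((-100)² + 101062) + 114091 = (10000 + 101062) + 114091 = 111062 + 114091 = 225153)
R(m, W) + p = -321/2 + 225153 = 449985/2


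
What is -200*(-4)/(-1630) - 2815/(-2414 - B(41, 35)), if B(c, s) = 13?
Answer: 264685/395601 ≈ 0.66907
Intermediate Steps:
-200*(-4)/(-1630) - 2815/(-2414 - B(41, 35)) = -200*(-4)/(-1630) - 2815/(-2414 - 1*13) = 800*(-1/1630) - 2815/(-2414 - 13) = -80/163 - 2815/(-2427) = -80/163 - 2815*(-1/2427) = -80/163 + 2815/2427 = 264685/395601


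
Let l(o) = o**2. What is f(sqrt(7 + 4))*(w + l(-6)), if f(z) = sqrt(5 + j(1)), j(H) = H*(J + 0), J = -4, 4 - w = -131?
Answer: 171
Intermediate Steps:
w = 135 (w = 4 - 1*(-131) = 4 + 131 = 135)
j(H) = -4*H (j(H) = H*(-4 + 0) = H*(-4) = -4*H)
f(z) = 1 (f(z) = sqrt(5 - 4*1) = sqrt(5 - 4) = sqrt(1) = 1)
f(sqrt(7 + 4))*(w + l(-6)) = 1*(135 + (-6)**2) = 1*(135 + 36) = 1*171 = 171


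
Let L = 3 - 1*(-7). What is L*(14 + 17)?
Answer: 310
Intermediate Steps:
L = 10 (L = 3 + 7 = 10)
L*(14 + 17) = 10*(14 + 17) = 10*31 = 310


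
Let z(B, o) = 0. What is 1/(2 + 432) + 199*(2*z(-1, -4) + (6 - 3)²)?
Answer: 777295/434 ≈ 1791.0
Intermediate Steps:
1/(2 + 432) + 199*(2*z(-1, -4) + (6 - 3)²) = 1/(2 + 432) + 199*(2*0 + (6 - 3)²) = 1/434 + 199*(0 + 3²) = 1/434 + 199*(0 + 9) = 1/434 + 199*9 = 1/434 + 1791 = 777295/434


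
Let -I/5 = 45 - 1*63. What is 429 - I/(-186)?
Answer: 13314/31 ≈ 429.48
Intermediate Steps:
I = 90 (I = -5*(45 - 1*63) = -5*(45 - 63) = -5*(-18) = 90)
429 - I/(-186) = 429 - 90/(-186) = 429 - 90*(-1)/186 = 429 - 1*(-15/31) = 429 + 15/31 = 13314/31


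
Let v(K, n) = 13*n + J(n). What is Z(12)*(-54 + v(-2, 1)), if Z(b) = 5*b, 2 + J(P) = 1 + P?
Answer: -2460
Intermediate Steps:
J(P) = -1 + P (J(P) = -2 + (1 + P) = -1 + P)
v(K, n) = -1 + 14*n (v(K, n) = 13*n + (-1 + n) = -1 + 14*n)
Z(12)*(-54 + v(-2, 1)) = (5*12)*(-54 + (-1 + 14*1)) = 60*(-54 + (-1 + 14)) = 60*(-54 + 13) = 60*(-41) = -2460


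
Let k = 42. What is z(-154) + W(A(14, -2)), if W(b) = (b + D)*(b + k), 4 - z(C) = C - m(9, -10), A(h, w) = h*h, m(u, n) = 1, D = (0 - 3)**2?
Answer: 48949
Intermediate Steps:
D = 9 (D = (-3)**2 = 9)
A(h, w) = h**2
z(C) = 5 - C (z(C) = 4 - (C - 1*1) = 4 - (C - 1) = 4 - (-1 + C) = 4 + (1 - C) = 5 - C)
W(b) = (9 + b)*(42 + b) (W(b) = (b + 9)*(b + 42) = (9 + b)*(42 + b))
z(-154) + W(A(14, -2)) = (5 - 1*(-154)) + (378 + (14**2)**2 + 51*14**2) = (5 + 154) + (378 + 196**2 + 51*196) = 159 + (378 + 38416 + 9996) = 159 + 48790 = 48949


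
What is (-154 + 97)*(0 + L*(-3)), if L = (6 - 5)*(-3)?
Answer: -513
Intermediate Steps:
L = -3 (L = 1*(-3) = -3)
(-154 + 97)*(0 + L*(-3)) = (-154 + 97)*(0 - 3*(-3)) = -57*(0 + 9) = -57*9 = -513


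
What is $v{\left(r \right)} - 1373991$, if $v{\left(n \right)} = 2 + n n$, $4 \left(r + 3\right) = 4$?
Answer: $-1373985$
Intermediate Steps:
$r = -2$ ($r = -3 + \frac{1}{4} \cdot 4 = -3 + 1 = -2$)
$v{\left(n \right)} = 2 + n^{2}$
$v{\left(r \right)} - 1373991 = \left(2 + \left(-2\right)^{2}\right) - 1373991 = \left(2 + 4\right) - 1373991 = 6 - 1373991 = -1373985$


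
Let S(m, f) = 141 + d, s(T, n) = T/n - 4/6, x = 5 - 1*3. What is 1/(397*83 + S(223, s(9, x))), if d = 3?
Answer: 1/33095 ≈ 3.0216e-5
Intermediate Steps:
x = 2 (x = 5 - 3 = 2)
s(T, n) = -2/3 + T/n (s(T, n) = T/n - 4*1/6 = T/n - 2/3 = -2/3 + T/n)
S(m, f) = 144 (S(m, f) = 141 + 3 = 144)
1/(397*83 + S(223, s(9, x))) = 1/(397*83 + 144) = 1/(32951 + 144) = 1/33095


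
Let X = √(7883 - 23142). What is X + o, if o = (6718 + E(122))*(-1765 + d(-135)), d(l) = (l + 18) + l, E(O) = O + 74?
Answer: -13945538 + I*√15259 ≈ -1.3946e+7 + 123.53*I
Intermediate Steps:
E(O) = 74 + O
X = I*√15259 (X = √(-15259) = I*√15259 ≈ 123.53*I)
d(l) = 18 + 2*l (d(l) = (18 + l) + l = 18 + 2*l)
o = -13945538 (o = (6718 + (74 + 122))*(-1765 + (18 + 2*(-135))) = (6718 + 196)*(-1765 + (18 - 270)) = 6914*(-1765 - 252) = 6914*(-2017) = -13945538)
X + o = I*√15259 - 13945538 = -13945538 + I*√15259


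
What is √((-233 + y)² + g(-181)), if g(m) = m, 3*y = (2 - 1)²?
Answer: 5*√19423/3 ≈ 232.28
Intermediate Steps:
y = ⅓ (y = (2 - 1)²/3 = (⅓)*1² = (⅓)*1 = ⅓ ≈ 0.33333)
√((-233 + y)² + g(-181)) = √((-233 + ⅓)² - 181) = √((-698/3)² - 181) = √(487204/9 - 181) = √(485575/9) = 5*√19423/3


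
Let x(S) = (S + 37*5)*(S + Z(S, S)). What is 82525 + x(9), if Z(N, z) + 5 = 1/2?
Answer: 83398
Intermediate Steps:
Z(N, z) = -9/2 (Z(N, z) = -5 + 1/2 = -5 + (½)*1 = -5 + ½ = -9/2)
x(S) = (185 + S)*(-9/2 + S) (x(S) = (S + 37*5)*(S - 9/2) = (S + 185)*(-9/2 + S) = (185 + S)*(-9/2 + S))
82525 + x(9) = 82525 + (-1665/2 + 9² + (361/2)*9) = 82525 + (-1665/2 + 81 + 3249/2) = 82525 + 873 = 83398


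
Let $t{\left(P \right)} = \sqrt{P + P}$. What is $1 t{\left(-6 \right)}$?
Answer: $2 i \sqrt{3} \approx 3.4641 i$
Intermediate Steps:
$t{\left(P \right)} = \sqrt{2} \sqrt{P}$ ($t{\left(P \right)} = \sqrt{2 P} = \sqrt{2} \sqrt{P}$)
$1 t{\left(-6 \right)} = 1 \sqrt{2} \sqrt{-6} = 1 \sqrt{2} i \sqrt{6} = 1 \cdot 2 i \sqrt{3} = 2 i \sqrt{3}$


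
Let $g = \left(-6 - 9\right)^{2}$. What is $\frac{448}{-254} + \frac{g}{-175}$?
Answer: $- \frac{2711}{889} \approx -3.0495$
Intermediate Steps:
$g = 225$ ($g = \left(-15\right)^{2} = 225$)
$\frac{448}{-254} + \frac{g}{-175} = \frac{448}{-254} + \frac{225}{-175} = 448 \left(- \frac{1}{254}\right) + 225 \left(- \frac{1}{175}\right) = - \frac{224}{127} - \frac{9}{7} = - \frac{2711}{889}$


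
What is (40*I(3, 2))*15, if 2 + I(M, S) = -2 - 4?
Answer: -4800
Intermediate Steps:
I(M, S) = -8 (I(M, S) = -2 + (-2 - 4) = -2 - 6 = -8)
(40*I(3, 2))*15 = (40*(-8))*15 = -320*15 = -4800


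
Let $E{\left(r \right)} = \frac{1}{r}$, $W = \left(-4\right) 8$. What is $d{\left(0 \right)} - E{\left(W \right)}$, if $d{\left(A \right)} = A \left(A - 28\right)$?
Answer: $\frac{1}{32} \approx 0.03125$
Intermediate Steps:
$W = -32$
$d{\left(A \right)} = A \left(-28 + A\right)$
$d{\left(0 \right)} - E{\left(W \right)} = 0 \left(-28 + 0\right) - \frac{1}{-32} = 0 \left(-28\right) - - \frac{1}{32} = 0 + \frac{1}{32} = \frac{1}{32}$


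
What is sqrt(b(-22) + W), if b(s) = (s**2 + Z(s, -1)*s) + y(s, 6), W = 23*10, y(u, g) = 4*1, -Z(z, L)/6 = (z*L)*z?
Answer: I*sqrt(63170) ≈ 251.34*I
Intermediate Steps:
Z(z, L) = -6*L*z**2 (Z(z, L) = -6*z*L*z = -6*L*z*z = -6*L*z**2)
y(u, g) = 4
W = 230
b(s) = 4 + s**2 + 6*s**3 (b(s) = (s**2 + (-6*(-1)*s**2)*s) + 4 = (s**2 + (6*s**2)*s) + 4 = (s**2 + 6*s**3) + 4 = 4 + s**2 + 6*s**3)
sqrt(b(-22) + W) = sqrt((4 + (-22)**2 + 6*(-22)**3) + 230) = sqrt((4 + 484 + 6*(-10648)) + 230) = sqrt((4 + 484 - 63888) + 230) = sqrt(-63400 + 230) = sqrt(-63170) = I*sqrt(63170)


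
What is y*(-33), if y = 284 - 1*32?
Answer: -8316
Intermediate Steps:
y = 252 (y = 284 - 32 = 252)
y*(-33) = 252*(-33) = -8316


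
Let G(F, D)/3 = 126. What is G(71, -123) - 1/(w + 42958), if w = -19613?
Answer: 8824409/23345 ≈ 378.00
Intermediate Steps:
G(F, D) = 378 (G(F, D) = 3*126 = 378)
G(71, -123) - 1/(w + 42958) = 378 - 1/(-19613 + 42958) = 378 - 1/23345 = 8824409/23345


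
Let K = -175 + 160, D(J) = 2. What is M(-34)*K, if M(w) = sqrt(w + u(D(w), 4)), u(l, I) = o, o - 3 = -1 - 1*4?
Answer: -90*I ≈ -90.0*I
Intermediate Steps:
K = -15
o = -2 (o = 3 + (-1 - 1*4) = 3 + (-1 - 4) = 3 - 5 = -2)
u(l, I) = -2
M(w) = sqrt(-2 + w) (M(w) = sqrt(w - 2) = sqrt(-2 + w))
M(-34)*K = sqrt(-2 - 34)*(-15) = sqrt(-36)*(-15) = (6*I)*(-15) = -90*I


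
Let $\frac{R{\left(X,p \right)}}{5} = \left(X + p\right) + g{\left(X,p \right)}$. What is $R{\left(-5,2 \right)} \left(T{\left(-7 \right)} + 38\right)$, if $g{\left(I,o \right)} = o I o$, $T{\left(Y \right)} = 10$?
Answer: $-5520$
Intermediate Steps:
$g{\left(I,o \right)} = I o^{2}$
$R{\left(X,p \right)} = 5 X + 5 p + 5 X p^{2}$ ($R{\left(X,p \right)} = 5 \left(\left(X + p\right) + X p^{2}\right) = 5 \left(X + p + X p^{2}\right) = 5 X + 5 p + 5 X p^{2}$)
$R{\left(-5,2 \right)} \left(T{\left(-7 \right)} + 38\right) = \left(5 \left(-5\right) + 5 \cdot 2 + 5 \left(-5\right) 2^{2}\right) \left(10 + 38\right) = \left(-25 + 10 + 5 \left(-5\right) 4\right) 48 = \left(-25 + 10 - 100\right) 48 = \left(-115\right) 48 = -5520$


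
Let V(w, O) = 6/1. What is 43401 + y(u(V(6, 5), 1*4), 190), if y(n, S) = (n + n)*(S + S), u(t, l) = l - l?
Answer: 43401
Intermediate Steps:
V(w, O) = 6 (V(w, O) = 6*1 = 6)
u(t, l) = 0
y(n, S) = 4*S*n (y(n, S) = (2*n)*(2*S) = 4*S*n)
43401 + y(u(V(6, 5), 1*4), 190) = 43401 + 4*190*0 = 43401 + 0 = 43401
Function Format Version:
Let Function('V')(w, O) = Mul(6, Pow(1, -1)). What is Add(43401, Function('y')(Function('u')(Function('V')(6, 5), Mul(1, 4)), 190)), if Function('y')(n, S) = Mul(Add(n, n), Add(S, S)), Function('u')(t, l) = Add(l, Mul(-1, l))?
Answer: 43401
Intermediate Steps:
Function('V')(w, O) = 6 (Function('V')(w, O) = Mul(6, 1) = 6)
Function('u')(t, l) = 0
Function('y')(n, S) = Mul(4, S, n) (Function('y')(n, S) = Mul(Mul(2, n), Mul(2, S)) = Mul(4, S, n))
Add(43401, Function('y')(Function('u')(Function('V')(6, 5), Mul(1, 4)), 190)) = Add(43401, Mul(4, 190, 0)) = Add(43401, 0) = 43401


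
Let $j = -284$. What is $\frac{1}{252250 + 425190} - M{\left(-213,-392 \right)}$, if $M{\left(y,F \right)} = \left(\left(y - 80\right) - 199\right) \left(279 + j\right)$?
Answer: $- \frac{1666502399}{677440} \approx -2460.0$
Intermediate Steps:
$M{\left(y,F \right)} = 1395 - 5 y$ ($M{\left(y,F \right)} = \left(\left(y - 80\right) - 199\right) \left(279 - 284\right) = \left(\left(-80 + y\right) - 199\right) \left(-5\right) = \left(-279 + y\right) \left(-5\right) = 1395 - 5 y$)
$\frac{1}{252250 + 425190} - M{\left(-213,-392 \right)} = \frac{1}{252250 + 425190} - \left(1395 - -1065\right) = \frac{1}{677440} - \left(1395 + 1065\right) = \frac{1}{677440} - 2460 = - \frac{1666502399}{677440}$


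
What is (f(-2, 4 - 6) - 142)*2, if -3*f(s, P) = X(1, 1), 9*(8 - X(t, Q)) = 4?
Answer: -7804/27 ≈ -289.04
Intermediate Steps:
X(t, Q) = 68/9 (X(t, Q) = 8 - ⅑*4 = 8 - 4/9 = 68/9)
f(s, P) = -68/27 (f(s, P) = -⅓*68/9 = -68/27)
(f(-2, 4 - 6) - 142)*2 = (-68/27 - 142)*2 = -3902/27*2 = -7804/27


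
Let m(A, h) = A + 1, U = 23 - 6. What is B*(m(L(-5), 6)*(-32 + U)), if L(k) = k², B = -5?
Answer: 1950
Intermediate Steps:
U = 17
m(A, h) = 1 + A
B*(m(L(-5), 6)*(-32 + U)) = -5*(1 + (-5)²)*(-32 + 17) = -5*(1 + 25)*(-15) = -130*(-15) = -5*(-390) = 1950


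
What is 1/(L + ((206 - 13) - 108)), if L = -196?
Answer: -1/111 ≈ -0.0090090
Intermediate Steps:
1/(L + ((206 - 13) - 108)) = 1/(-196 + ((206 - 13) - 108)) = 1/(-196 + (193 - 108)) = 1/(-196 + 85) = 1/(-111) = -1/111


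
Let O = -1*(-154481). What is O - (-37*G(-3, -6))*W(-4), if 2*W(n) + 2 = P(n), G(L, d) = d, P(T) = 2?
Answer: 154481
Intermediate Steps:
O = 154481
W(n) = 0 (W(n) = -1 + (½)*2 = -1 + 1 = 0)
O - (-37*G(-3, -6))*W(-4) = 154481 - (-37*(-6))*0 = 154481 - 222*0 = 154481 - 1*0 = 154481 + 0 = 154481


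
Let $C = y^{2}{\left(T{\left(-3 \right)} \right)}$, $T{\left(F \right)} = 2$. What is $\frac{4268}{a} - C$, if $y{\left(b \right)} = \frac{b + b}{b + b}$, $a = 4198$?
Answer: $\frac{35}{2099} \approx 0.016675$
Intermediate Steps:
$y{\left(b \right)} = 1$ ($y{\left(b \right)} = \frac{2 b}{2 b} = 2 b \frac{1}{2 b} = 1$)
$C = 1$ ($C = 1^{2} = 1$)
$\frac{4268}{a} - C = \frac{4268}{4198} - 1 = 4268 \cdot \frac{1}{4198} - 1 = \frac{2134}{2099} - 1 = \frac{35}{2099}$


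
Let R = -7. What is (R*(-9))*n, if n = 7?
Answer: 441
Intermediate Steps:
(R*(-9))*n = -7*(-9)*7 = 63*7 = 441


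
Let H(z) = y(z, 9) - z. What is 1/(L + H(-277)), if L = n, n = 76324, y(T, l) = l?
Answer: 1/76610 ≈ 1.3053e-5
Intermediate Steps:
L = 76324
H(z) = 9 - z
1/(L + H(-277)) = 1/(76324 + (9 - 1*(-277))) = 1/(76324 + (9 + 277)) = 1/(76324 + 286) = 1/76610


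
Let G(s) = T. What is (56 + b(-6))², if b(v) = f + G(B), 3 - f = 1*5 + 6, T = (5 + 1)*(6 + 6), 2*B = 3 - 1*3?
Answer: 14400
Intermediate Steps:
B = 0 (B = (3 - 1*3)/2 = (3 - 3)/2 = (½)*0 = 0)
T = 72 (T = 6*12 = 72)
f = -8 (f = 3 - (1*5 + 6) = 3 - (5 + 6) = 3 - 1*11 = 3 - 11 = -8)
G(s) = 72
b(v) = 64 (b(v) = -8 + 72 = 64)
(56 + b(-6))² = (56 + 64)² = 120² = 14400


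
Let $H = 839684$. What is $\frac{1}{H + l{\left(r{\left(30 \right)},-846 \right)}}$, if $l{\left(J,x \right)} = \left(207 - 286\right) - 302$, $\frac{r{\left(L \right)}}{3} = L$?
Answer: $\frac{1}{839303} \approx 1.1915 \cdot 10^{-6}$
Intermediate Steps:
$r{\left(L \right)} = 3 L$
$l{\left(J,x \right)} = -381$ ($l{\left(J,x \right)} = -79 - 302 = -381$)
$\frac{1}{H + l{\left(r{\left(30 \right)},-846 \right)}} = \frac{1}{839684 - 381} = \frac{1}{839303}$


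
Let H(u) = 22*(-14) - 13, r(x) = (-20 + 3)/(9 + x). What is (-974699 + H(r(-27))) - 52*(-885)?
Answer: -929000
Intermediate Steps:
r(x) = -17/(9 + x)
H(u) = -321 (H(u) = -308 - 13 = -321)
(-974699 + H(r(-27))) - 52*(-885) = (-974699 - 321) - 52*(-885) = -975020 + 46020 = -929000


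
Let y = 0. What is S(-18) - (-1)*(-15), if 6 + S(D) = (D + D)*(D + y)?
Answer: 627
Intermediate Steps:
S(D) = -6 + 2*D**2 (S(D) = -6 + (D + D)*(D + 0) = -6 + (2*D)*D = -6 + 2*D**2)
S(-18) - (-1)*(-15) = (-6 + 2*(-18)**2) - (-1)*(-15) = (-6 + 2*324) - 1*15 = (-6 + 648) - 15 = 642 - 15 = 627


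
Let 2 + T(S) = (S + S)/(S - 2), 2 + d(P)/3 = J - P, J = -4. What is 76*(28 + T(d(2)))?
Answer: 27512/13 ≈ 2116.3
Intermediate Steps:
d(P) = -18 - 3*P (d(P) = -6 + 3*(-4 - P) = -6 + (-12 - 3*P) = -18 - 3*P)
T(S) = -2 + 2*S/(-2 + S) (T(S) = -2 + (S + S)/(S - 2) = -2 + (2*S)/(-2 + S) = -2 + 2*S/(-2 + S))
76*(28 + T(d(2))) = 76*(28 + 4/(-2 + (-18 - 3*2))) = 76*(28 + 4/(-2 + (-18 - 6))) = 76*(28 + 4/(-2 - 24)) = 76*(28 + 4/(-26)) = 76*(28 + 4*(-1/26)) = 76*(28 - 2/13) = 76*(362/13) = 27512/13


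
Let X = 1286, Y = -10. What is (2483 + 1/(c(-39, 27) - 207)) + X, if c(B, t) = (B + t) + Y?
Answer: 863100/229 ≈ 3769.0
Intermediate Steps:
c(B, t) = -10 + B + t (c(B, t) = (B + t) - 10 = -10 + B + t)
(2483 + 1/(c(-39, 27) - 207)) + X = (2483 + 1/((-10 - 39 + 27) - 207)) + 1286 = (2483 + 1/(-22 - 207)) + 1286 = (2483 + 1/(-229)) + 1286 = (2483 - 1/229) + 1286 = 568606/229 + 1286 = 863100/229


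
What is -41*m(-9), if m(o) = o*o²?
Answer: 29889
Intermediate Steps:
m(o) = o³
-41*m(-9) = -41*(-9)³ = -41*(-729) = 29889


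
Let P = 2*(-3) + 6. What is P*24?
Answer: 0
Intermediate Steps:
P = 0 (P = -6 + 6 = 0)
P*24 = 0*24 = 0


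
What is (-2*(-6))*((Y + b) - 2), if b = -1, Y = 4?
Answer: 12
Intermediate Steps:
(-2*(-6))*((Y + b) - 2) = (-2*(-6))*((4 - 1) - 2) = 12*(3 - 2) = 12*1 = 12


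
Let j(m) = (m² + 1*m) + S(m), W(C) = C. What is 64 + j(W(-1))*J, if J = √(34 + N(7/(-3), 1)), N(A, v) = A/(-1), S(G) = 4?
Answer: 64 + 4*√327/3 ≈ 88.111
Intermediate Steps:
j(m) = 4 + m + m² (j(m) = (m² + 1*m) + 4 = (m² + m) + 4 = (m + m²) + 4 = 4 + m + m²)
N(A, v) = -A (N(A, v) = A*(-1) = -A)
J = √327/3 (J = √(34 - 7/(-3)) = √(34 - 7*(-1)/3) = √(34 - 1*(-7/3)) = √(34 + 7/3) = √(109/3) = √327/3 ≈ 6.0277)
64 + j(W(-1))*J = 64 + (4 - 1 + (-1)²)*(√327/3) = 64 + (4 - 1 + 1)*(√327/3) = 64 + 4*(√327/3) = 64 + 4*√327/3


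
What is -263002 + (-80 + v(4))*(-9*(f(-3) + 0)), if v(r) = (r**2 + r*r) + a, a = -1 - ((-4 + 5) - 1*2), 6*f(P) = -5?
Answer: -263362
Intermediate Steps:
f(P) = -5/6 (f(P) = (1/6)*(-5) = -5/6)
a = 0 (a = -1 - (1 - 2) = -1 - 1*(-1) = -1 + 1 = 0)
v(r) = 2*r**2 (v(r) = (r**2 + r*r) + 0 = (r**2 + r**2) + 0 = 2*r**2 + 0 = 2*r**2)
-263002 + (-80 + v(4))*(-9*(f(-3) + 0)) = -263002 + (-80 + 2*4**2)*(-9*(-5/6 + 0)) = -263002 + (-80 + 2*16)*(-9*(-5/6)) = -263002 + (-80 + 32)*(15/2) = -263002 - 48*15/2 = -263002 - 360 = -263362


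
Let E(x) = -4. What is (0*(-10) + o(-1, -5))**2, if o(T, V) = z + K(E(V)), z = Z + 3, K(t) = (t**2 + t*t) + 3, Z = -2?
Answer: 1296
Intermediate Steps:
K(t) = 3 + 2*t**2 (K(t) = (t**2 + t**2) + 3 = 2*t**2 + 3 = 3 + 2*t**2)
z = 1 (z = -2 + 3 = 1)
o(T, V) = 36 (o(T, V) = 1 + (3 + 2*(-4)**2) = 1 + (3 + 2*16) = 1 + (3 + 32) = 1 + 35 = 36)
(0*(-10) + o(-1, -5))**2 = (0*(-10) + 36)**2 = (0 + 36)**2 = 36**2 = 1296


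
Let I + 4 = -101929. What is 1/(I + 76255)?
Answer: -1/25678 ≈ -3.8944e-5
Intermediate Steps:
I = -101933 (I = -4 - 101929 = -101933)
1/(I + 76255) = 1/(-101933 + 76255) = 1/(-25678) = -1/25678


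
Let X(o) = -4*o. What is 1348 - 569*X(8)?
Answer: 19556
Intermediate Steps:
1348 - 569*X(8) = 1348 - (-2276)*8 = 1348 - 569*(-32) = 1348 + 18208 = 19556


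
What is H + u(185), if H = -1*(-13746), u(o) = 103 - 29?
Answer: 13820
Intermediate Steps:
u(o) = 74
H = 13746
H + u(185) = 13746 + 74 = 13820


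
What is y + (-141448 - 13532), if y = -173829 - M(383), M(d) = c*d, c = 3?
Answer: -329958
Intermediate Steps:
M(d) = 3*d
y = -174978 (y = -173829 - 3*383 = -173829 - 1*1149 = -173829 - 1149 = -174978)
y + (-141448 - 13532) = -174978 + (-141448 - 13532) = -174978 - 154980 = -329958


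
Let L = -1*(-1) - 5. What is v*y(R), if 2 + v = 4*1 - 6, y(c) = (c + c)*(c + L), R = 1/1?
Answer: 24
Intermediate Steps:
L = -4 (L = 1 - 5 = -4)
R = 1
y(c) = 2*c*(-4 + c) (y(c) = (c + c)*(c - 4) = (2*c)*(-4 + c) = 2*c*(-4 + c))
v = -4 (v = -2 + (4*1 - 6) = -2 + (4 - 6) = -2 - 2 = -4)
v*y(R) = -8*(-4 + 1) = -8*(-3) = -4*(-6) = 24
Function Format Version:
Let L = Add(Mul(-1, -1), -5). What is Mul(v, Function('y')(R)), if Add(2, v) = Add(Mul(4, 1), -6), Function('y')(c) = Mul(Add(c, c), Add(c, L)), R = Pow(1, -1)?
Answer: 24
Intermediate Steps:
L = -4 (L = Add(1, -5) = -4)
R = 1
Function('y')(c) = Mul(2, c, Add(-4, c)) (Function('y')(c) = Mul(Add(c, c), Add(c, -4)) = Mul(Mul(2, c), Add(-4, c)) = Mul(2, c, Add(-4, c)))
v = -4 (v = Add(-2, Add(Mul(4, 1), -6)) = Add(-2, Add(4, -6)) = Add(-2, -2) = -4)
Mul(v, Function('y')(R)) = Mul(-4, Mul(2, 1, Add(-4, 1))) = Mul(-4, Mul(2, 1, -3)) = Mul(-4, -6) = 24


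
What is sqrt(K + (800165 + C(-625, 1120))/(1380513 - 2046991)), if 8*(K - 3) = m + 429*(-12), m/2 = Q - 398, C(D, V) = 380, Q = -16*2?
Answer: I*sqrt(395707316462)/22982 ≈ 27.372*I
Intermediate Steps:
Q = -32
m = -860 (m = 2*(-32 - 398) = 2*(-430) = -860)
K = -748 (K = 3 + (-860 + 429*(-12))/8 = 3 + (-860 - 5148)/8 = 3 + (1/8)*(-6008) = 3 - 751 = -748)
sqrt(K + (800165 + C(-625, 1120))/(1380513 - 2046991)) = sqrt(-748 + (800165 + 380)/(1380513 - 2046991)) = sqrt(-748 + 800545/(-666478)) = sqrt(-748 + 800545*(-1/666478)) = sqrt(-748 - 27605/22982) = sqrt(-17218141/22982) = I*sqrt(395707316462)/22982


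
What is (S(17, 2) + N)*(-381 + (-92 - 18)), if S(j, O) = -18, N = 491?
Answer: -232243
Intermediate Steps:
(S(17, 2) + N)*(-381 + (-92 - 18)) = (-18 + 491)*(-381 + (-92 - 18)) = 473*(-381 - 110) = 473*(-491) = -232243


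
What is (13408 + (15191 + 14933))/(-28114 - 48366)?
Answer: -10883/19120 ≈ -0.56919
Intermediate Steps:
(13408 + (15191 + 14933))/(-28114 - 48366) = (13408 + 30124)/(-76480) = 43532*(-1/76480) = -10883/19120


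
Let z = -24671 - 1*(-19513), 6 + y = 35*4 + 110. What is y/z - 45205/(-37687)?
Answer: 111985881/97194773 ≈ 1.1522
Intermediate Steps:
y = 244 (y = -6 + (35*4 + 110) = -6 + (140 + 110) = -6 + 250 = 244)
z = -5158 (z = -24671 + 19513 = -5158)
y/z - 45205/(-37687) = 244/(-5158) - 45205/(-37687) = 244*(-1/5158) - 45205*(-1/37687) = -122/2579 + 45205/37687 = 111985881/97194773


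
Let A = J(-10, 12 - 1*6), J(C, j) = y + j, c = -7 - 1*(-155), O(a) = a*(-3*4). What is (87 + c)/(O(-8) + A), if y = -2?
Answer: 47/20 ≈ 2.3500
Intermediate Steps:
O(a) = -12*a (O(a) = a*(-12) = -12*a)
c = 148 (c = -7 + 155 = 148)
J(C, j) = -2 + j
A = 4 (A = -2 + (12 - 1*6) = -2 + (12 - 6) = -2 + 6 = 4)
(87 + c)/(O(-8) + A) = (87 + 148)/(-12*(-8) + 4) = 235/(96 + 4) = 235/100 = 235*(1/100) = 47/20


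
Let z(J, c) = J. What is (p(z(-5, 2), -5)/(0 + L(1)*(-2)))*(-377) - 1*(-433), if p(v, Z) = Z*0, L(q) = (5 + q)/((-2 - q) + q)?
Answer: 433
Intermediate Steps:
L(q) = -5/2 - q/2 (L(q) = (5 + q)/(-2) = (5 + q)*(-½) = -5/2 - q/2)
p(v, Z) = 0
(p(z(-5, 2), -5)/(0 + L(1)*(-2)))*(-377) - 1*(-433) = (0/(0 + (-5/2 - ½*1)*(-2)))*(-377) - 1*(-433) = (0/(0 + (-5/2 - ½)*(-2)))*(-377) + 433 = (0/(0 - 3*(-2)))*(-377) + 433 = (0/(0 + 6))*(-377) + 433 = (0/6)*(-377) + 433 = (0*(⅙))*(-377) + 433 = 0*(-377) + 433 = 0 + 433 = 433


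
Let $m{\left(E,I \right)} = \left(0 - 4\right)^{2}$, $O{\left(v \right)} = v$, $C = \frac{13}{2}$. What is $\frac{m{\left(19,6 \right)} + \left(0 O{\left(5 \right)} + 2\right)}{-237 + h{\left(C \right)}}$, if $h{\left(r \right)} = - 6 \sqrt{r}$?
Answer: $- \frac{474}{6215} + \frac{6 \sqrt{26}}{6215} \approx -0.071344$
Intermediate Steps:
$C = \frac{13}{2}$ ($C = 13 \cdot \frac{1}{2} = \frac{13}{2} \approx 6.5$)
$m{\left(E,I \right)} = 16$ ($m{\left(E,I \right)} = \left(-4\right)^{2} = 16$)
$\frac{m{\left(19,6 \right)} + \left(0 O{\left(5 \right)} + 2\right)}{-237 + h{\left(C \right)}} = \frac{16 + \left(0 \cdot 5 + 2\right)}{-237 - 6 \sqrt{\frac{13}{2}}} = \frac{16 + \left(0 + 2\right)}{-237 - 6 \frac{\sqrt{26}}{2}} = \frac{16 + 2}{-237 - 3 \sqrt{26}} = \frac{18}{-237 - 3 \sqrt{26}}$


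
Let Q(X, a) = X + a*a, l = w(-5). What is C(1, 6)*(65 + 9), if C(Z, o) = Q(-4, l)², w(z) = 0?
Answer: 1184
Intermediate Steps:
l = 0
Q(X, a) = X + a²
C(Z, o) = 16 (C(Z, o) = (-4 + 0²)² = (-4 + 0)² = (-4)² = 16)
C(1, 6)*(65 + 9) = 16*(65 + 9) = 16*74 = 1184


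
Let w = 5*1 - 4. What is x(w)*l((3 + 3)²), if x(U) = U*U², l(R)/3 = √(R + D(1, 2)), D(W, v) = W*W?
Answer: 3*√37 ≈ 18.248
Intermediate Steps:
D(W, v) = W²
w = 1 (w = 5 - 4 = 1)
l(R) = 3*√(1 + R) (l(R) = 3*√(R + 1²) = 3*√(R + 1) = 3*√(1 + R))
x(U) = U³
x(w)*l((3 + 3)²) = 1³*(3*√(1 + (3 + 3)²)) = 1*(3*√(1 + 6²)) = 1*(3*√(1 + 36)) = 1*(3*√37) = 3*√37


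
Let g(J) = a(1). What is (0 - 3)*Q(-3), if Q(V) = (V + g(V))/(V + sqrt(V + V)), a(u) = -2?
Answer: -3 - I*sqrt(6) ≈ -3.0 - 2.4495*I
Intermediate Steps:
g(J) = -2
Q(V) = (-2 + V)/(V + sqrt(2)*sqrt(V)) (Q(V) = (V - 2)/(V + sqrt(V + V)) = (-2 + V)/(V + sqrt(2*V)) = (-2 + V)/(V + sqrt(2)*sqrt(V)))
(0 - 3)*Q(-3) = (0 - 3)*((-2 - 3)/(-3 + sqrt(2)*sqrt(-3))) = -3*(-5)/(-3 + sqrt(2)*(I*sqrt(3))) = -3*(-5)/(-3 + I*sqrt(6)) = -(-15)/(-3 + I*sqrt(6)) = 15/(-3 + I*sqrt(6))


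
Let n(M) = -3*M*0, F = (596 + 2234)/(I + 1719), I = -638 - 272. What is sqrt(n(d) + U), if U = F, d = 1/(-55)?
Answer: sqrt(2289470)/809 ≈ 1.8703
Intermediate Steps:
d = -1/55 ≈ -0.018182
I = -910
F = 2830/809 (F = (596 + 2234)/(-910 + 1719) = 2830/809 ≈ 3.4981)
n(M) = 0
U = 2830/809 ≈ 3.4981
sqrt(n(d) + U) = sqrt(0 + 2830/809) = sqrt(2830/809) = sqrt(2289470)/809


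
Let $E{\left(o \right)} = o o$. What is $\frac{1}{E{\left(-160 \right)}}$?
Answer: $\frac{1}{25600} \approx 3.9063 \cdot 10^{-5}$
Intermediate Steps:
$E{\left(o \right)} = o^{2}$
$\frac{1}{E{\left(-160 \right)}} = \frac{1}{\left(-160\right)^{2}} = \frac{1}{25600}$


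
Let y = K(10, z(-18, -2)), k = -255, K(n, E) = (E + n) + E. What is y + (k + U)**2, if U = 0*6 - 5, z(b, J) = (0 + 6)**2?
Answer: 67682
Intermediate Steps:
z(b, J) = 36 (z(b, J) = 6**2 = 36)
K(n, E) = n + 2*E
y = 82 (y = 10 + 2*36 = 10 + 72 = 82)
U = -5 (U = 0 - 5 = -5)
y + (k + U)**2 = 82 + (-255 - 5)**2 = 82 + (-260)**2 = 82 + 67600 = 67682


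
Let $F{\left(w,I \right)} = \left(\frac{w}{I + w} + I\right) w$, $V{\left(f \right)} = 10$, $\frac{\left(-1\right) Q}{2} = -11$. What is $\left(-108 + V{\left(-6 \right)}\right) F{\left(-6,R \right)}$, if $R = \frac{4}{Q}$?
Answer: $\frac{62769}{88} \approx 713.28$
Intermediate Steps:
$Q = 22$ ($Q = \left(-2\right) \left(-11\right) = 22$)
$R = \frac{2}{11}$ ($R = \frac{4}{22} = 4 \cdot \frac{1}{22} = \frac{2}{11} \approx 0.18182$)
$F{\left(w,I \right)} = w \left(I + \frac{w}{I + w}\right)$ ($F{\left(w,I \right)} = \left(\frac{w}{I + w} + I\right) w = \left(I + \frac{w}{I + w}\right) w = w \left(I + \frac{w}{I + w}\right)$)
$\left(-108 + V{\left(-6 \right)}\right) F{\left(-6,R \right)} = \left(-108 + 10\right) \left(- \frac{6 \left(-6 + \left(\frac{2}{11}\right)^{2} + \frac{2}{11} \left(-6\right)\right)}{\frac{2}{11} - 6}\right) = - 98 \left(- \frac{6 \left(-6 + \frac{4}{121} - \frac{12}{11}\right)}{- \frac{64}{11}}\right) = - 98 \left(\left(-6\right) \left(- \frac{11}{64}\right) \left(- \frac{854}{121}\right)\right) = \left(-98\right) \left(- \frac{1281}{176}\right) = \frac{62769}{88}$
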